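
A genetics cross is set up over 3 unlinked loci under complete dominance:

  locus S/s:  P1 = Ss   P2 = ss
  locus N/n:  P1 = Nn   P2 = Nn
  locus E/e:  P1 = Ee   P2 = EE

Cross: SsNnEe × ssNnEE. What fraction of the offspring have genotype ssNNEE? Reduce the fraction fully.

P(ssNNEE) = 1/16

SsNnEe gametes: SNE×1, SNe×1, SnE×1, Sne×1, sNE×1, sNe×1, snE×1, sne×1
ssNnEE gametes: sNE×4, snE×4
SsNnEe×ssNnEE grid (8·8=64): SsNNEE=4 SsNNEe=4 SsNnEE=8 SsNnEe=8 SsnnEE=4 SsnnEe=4 ssNNEE=4 ssNNEe=4 ssNnEE=8 ssNnEe=8 ssnnEE=4 ssnnEe=4
ssNNEE hits 4/64; gcd=4; 4÷4/64÷4 = 1/16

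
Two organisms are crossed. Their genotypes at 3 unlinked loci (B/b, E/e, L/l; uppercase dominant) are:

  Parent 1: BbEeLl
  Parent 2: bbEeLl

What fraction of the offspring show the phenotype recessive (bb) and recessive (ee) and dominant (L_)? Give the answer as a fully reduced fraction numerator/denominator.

BbEeLl gametes: BEL×1, BEl×1, BeL×1, Bel×1, bEL×1, bEl×1, beL×1, bel×1
bbEeLl gametes: bEL×2, bEl×2, beL×2, bel×2
BbEeLl×bbEeLl grid (8·8=64): BbEELL=2 BbEELl=4 BbEEll=2 BbEeLL=4 BbEeLl=8 BbEell=4 BbeeLL=2 BbeeLl=4 Bbeell=2 bbEELL=2 bbEELl=4 bbEEll=2 bbEeLL=4 bbEeLl=8 bbEell=4 bbeeLL=2 bbeeLl=4 bbeell=2
bb ee L_ hits 6/64; gcd=2; 6÷2/64÷2 = 3/32

P(bb ee L_) = 3/32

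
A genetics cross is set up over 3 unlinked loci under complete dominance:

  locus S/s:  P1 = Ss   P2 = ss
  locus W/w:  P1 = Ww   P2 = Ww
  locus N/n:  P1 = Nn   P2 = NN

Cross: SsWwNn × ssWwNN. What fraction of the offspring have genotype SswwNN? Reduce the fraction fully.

SsWwNn gametes: SWN×1, SWn×1, SwN×1, Swn×1, sWN×1, sWn×1, swN×1, swn×1
ssWwNN gametes: sWN×4, swN×4
SsWwNn×ssWwNN grid (8·8=64): SsWWNN=4 SsWWNn=4 SsWwNN=8 SsWwNn=8 SswwNN=4 SswwNn=4 ssWWNN=4 ssWWNn=4 ssWwNN=8 ssWwNn=8 sswwNN=4 sswwNn=4
SswwNN hits 4/64; gcd=4; 4÷4/64÷4 = 1/16

P(SswwNN) = 1/16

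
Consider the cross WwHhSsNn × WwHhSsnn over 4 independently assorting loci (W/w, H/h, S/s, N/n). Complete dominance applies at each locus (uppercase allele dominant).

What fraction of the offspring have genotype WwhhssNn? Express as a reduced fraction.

P(WwhhssNn) = 1/64

WwHhSsNn gametes: WHSN×1, WHSn×1, WHsN×1, WHsn×1, WhSN×1, WhSn×1, WhsN×1, Whsn×1, wHSN×1, wHSn×1, wHsN×1, wHsn×1, whSN×1, whSn×1, whsN×1, whsn×1
WwHhSsnn gametes: WHSn×2, WHsn×2, WhSn×2, Whsn×2, wHSn×2, wHsn×2, whSn×2, whsn×2
WwHhSsNn×WwHhSsnn grid (16·16=256): WWHHSSNn=2 WWHHSSnn=2 WWHHSsNn=4 WWHHSsnn=4 WWHHssNn=2 WWHHssnn=2 WWHhSSNn=4 WWHhSSnn=4 WWHhSsNn=8 WWHhSsnn=8 WWHhssNn=4 WWHhssnn=4 WWhhSSNn=2 WWhhSSnn=2 WWhhSsNn=4 WWhhSsnn=4 WWhhssNn=2 WWhhssnn=2 WwHHSSNn=4 WwHHSSnn=4 WwHHSsNn=8 WwHHSsnn=8 WwHHssNn=4 WwHHssnn=4 WwHhSSNn=8 WwHhSSnn=8 WwHhSsNn=16 WwHhSsnn=16 WwHhssNn=8 WwHhssnn=8 WwhhSSNn=4 WwhhSSnn=4 WwhhSsNn=8 WwhhSsnn=8 WwhhssNn=4 Wwhhssnn=4 wwHHSSNn=2 wwHHSSnn=2 wwHHSsNn=4 wwHHSsnn=4 wwHHssNn=2 wwHHssnn=2 wwHhSSNn=4 wwHhSSnn=4 wwHhSsNn=8 wwHhSsnn=8 wwHhssNn=4 wwHhssnn=4 wwhhSSNn=2 wwhhSSnn=2 wwhhSsNn=4 wwhhSsnn=4 wwhhssNn=2 wwhhssnn=2
WwhhssNn hits 4/256; gcd=4; 4÷4/256÷4 = 1/64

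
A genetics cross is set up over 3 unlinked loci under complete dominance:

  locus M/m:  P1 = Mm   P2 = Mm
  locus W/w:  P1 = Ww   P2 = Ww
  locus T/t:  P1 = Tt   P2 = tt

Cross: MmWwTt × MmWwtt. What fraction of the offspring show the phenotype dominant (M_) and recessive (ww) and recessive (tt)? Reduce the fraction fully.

MmWwTt gametes: MWT×1, MWt×1, MwT×1, Mwt×1, mWT×1, mWt×1, mwT×1, mwt×1
MmWwtt gametes: MWt×2, Mwt×2, mWt×2, mwt×2
MmWwTt×MmWwtt grid (8·8=64): MMWWTt=2 MMWWtt=2 MMWwTt=4 MMWwtt=4 MMwwTt=2 MMwwtt=2 MmWWTt=4 MmWWtt=4 MmWwTt=8 MmWwtt=8 MmwwTt=4 Mmwwtt=4 mmWWTt=2 mmWWtt=2 mmWwTt=4 mmWwtt=4 mmwwTt=2 mmwwtt=2
M_ ww tt hits 6/64; gcd=2; 6÷2/64÷2 = 3/32

P(M_ ww tt) = 3/32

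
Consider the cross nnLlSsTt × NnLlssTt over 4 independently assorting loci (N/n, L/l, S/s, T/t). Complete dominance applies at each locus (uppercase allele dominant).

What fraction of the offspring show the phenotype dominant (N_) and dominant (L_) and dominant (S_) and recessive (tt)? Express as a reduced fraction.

P(N_ L_ S_ tt) = 3/64

nnLlSsTt gametes: nLST×2, nLSt×2, nLsT×2, nLst×2, nlST×2, nlSt×2, nlsT×2, nlst×2
NnLlssTt gametes: NLsT×2, NLst×2, NlsT×2, Nlst×2, nLsT×2, nLst×2, nlsT×2, nlst×2
nnLlSsTt×NnLlssTt grid (16·16=256): NnLLSsTT=4 NnLLSsTt=8 NnLLSstt=4 NnLLssTT=4 NnLLssTt=8 NnLLsstt=4 NnLlSsTT=8 NnLlSsTt=16 NnLlSstt=8 NnLlssTT=8 NnLlssTt=16 NnLlsstt=8 NnllSsTT=4 NnllSsTt=8 NnllSstt=4 NnllssTT=4 NnllssTt=8 Nnllsstt=4 nnLLSsTT=4 nnLLSsTt=8 nnLLSstt=4 nnLLssTT=4 nnLLssTt=8 nnLLsstt=4 nnLlSsTT=8 nnLlSsTt=16 nnLlSstt=8 nnLlssTT=8 nnLlssTt=16 nnLlsstt=8 nnllSsTT=4 nnllSsTt=8 nnllSstt=4 nnllssTT=4 nnllssTt=8 nnllsstt=4
N_ L_ S_ tt hits 12/256; gcd=4; 12÷4/256÷4 = 3/64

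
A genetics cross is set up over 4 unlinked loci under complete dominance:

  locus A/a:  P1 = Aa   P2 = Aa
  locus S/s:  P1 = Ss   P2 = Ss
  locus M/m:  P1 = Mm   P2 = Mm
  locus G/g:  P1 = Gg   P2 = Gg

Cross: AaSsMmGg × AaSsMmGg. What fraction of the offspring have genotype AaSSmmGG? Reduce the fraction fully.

P(AaSSmmGG) = 1/128

AaSsMmGg gametes: ASMG×1, ASMg×1, ASmG×1, ASmg×1, AsMG×1, AsMg×1, AsmG×1, Asmg×1, aSMG×1, aSMg×1, aSmG×1, aSmg×1, asMG×1, asMg×1, asmG×1, asmg×1
AaSsMmGg gametes: ASMG×1, ASMg×1, ASmG×1, ASmg×1, AsMG×1, AsMg×1, AsmG×1, Asmg×1, aSMG×1, aSMg×1, aSmG×1, aSmg×1, asMG×1, asMg×1, asmG×1, asmg×1
AaSsMmGg×AaSsMmGg grid (16·16=256): AASSMMGG=1 AASSMMGg=2 AASSMMgg=1 AASSMmGG=2 AASSMmGg=4 AASSMmgg=2 AASSmmGG=1 AASSmmGg=2 AASSmmgg=1 AASsMMGG=2 AASsMMGg=4 AASsMMgg=2 AASsMmGG=4 AASsMmGg=8 AASsMmgg=4 AASsmmGG=2 AASsmmGg=4 AASsmmgg=2 AAssMMGG=1 AAssMMGg=2 AAssMMgg=1 AAssMmGG=2 AAssMmGg=4 AAssMmgg=2 AAssmmGG=1 AAssmmGg=2 AAssmmgg=1 AaSSMMGG=2 AaSSMMGg=4 AaSSMMgg=2 AaSSMmGG=4 AaSSMmGg=8 AaSSMmgg=4 AaSSmmGG=2 AaSSmmGg=4 AaSSmmgg=2 AaSsMMGG=4 AaSsMMGg=8 AaSsMMgg=4 AaSsMmGG=8 AaSsMmGg=16 AaSsMmgg=8 AaSsmmGG=4 AaSsmmGg=8 AaSsmmgg=4 AassMMGG=2 AassMMGg=4 AassMMgg=2 AassMmGG=4 AassMmGg=8 AassMmgg=4 AassmmGG=2 AassmmGg=4 Aassmmgg=2 aaSSMMGG=1 aaSSMMGg=2 aaSSMMgg=1 aaSSMmGG=2 aaSSMmGg=4 aaSSMmgg=2 aaSSmmGG=1 aaSSmmGg=2 aaSSmmgg=1 aaSsMMGG=2 aaSsMMGg=4 aaSsMMgg=2 aaSsMmGG=4 aaSsMmGg=8 aaSsMmgg=4 aaSsmmGG=2 aaSsmmGg=4 aaSsmmgg=2 aassMMGG=1 aassMMGg=2 aassMMgg=1 aassMmGG=2 aassMmGg=4 aassMmgg=2 aassmmGG=1 aassmmGg=2 aassmmgg=1
AaSSmmGG hits 2/256; gcd=2; 2÷2/256÷2 = 1/128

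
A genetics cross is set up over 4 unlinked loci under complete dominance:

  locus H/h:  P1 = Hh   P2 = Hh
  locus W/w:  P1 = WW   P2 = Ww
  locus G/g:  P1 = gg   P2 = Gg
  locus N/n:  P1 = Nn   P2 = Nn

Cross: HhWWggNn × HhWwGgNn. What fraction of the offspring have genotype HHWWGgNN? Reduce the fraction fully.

HhWWggNn gametes: HWgN×4, HWgn×4, hWgN×4, hWgn×4
HhWwGgNn gametes: HWGN×1, HWGn×1, HWgN×1, HWgn×1, HwGN×1, HwGn×1, HwgN×1, Hwgn×1, hWGN×1, hWGn×1, hWgN×1, hWgn×1, hwGN×1, hwGn×1, hwgN×1, hwgn×1
HhWWggNn×HhWwGgNn grid (16·16=256): HHWWGgNN=4 HHWWGgNn=8 HHWWGgnn=4 HHWWggNN=4 HHWWggNn=8 HHWWggnn=4 HHWwGgNN=4 HHWwGgNn=8 HHWwGgnn=4 HHWwggNN=4 HHWwggNn=8 HHWwggnn=4 HhWWGgNN=8 HhWWGgNn=16 HhWWGgnn=8 HhWWggNN=8 HhWWggNn=16 HhWWggnn=8 HhWwGgNN=8 HhWwGgNn=16 HhWwGgnn=8 HhWwggNN=8 HhWwggNn=16 HhWwggnn=8 hhWWGgNN=4 hhWWGgNn=8 hhWWGgnn=4 hhWWggNN=4 hhWWggNn=8 hhWWggnn=4 hhWwGgNN=4 hhWwGgNn=8 hhWwGgnn=4 hhWwggNN=4 hhWwggNn=8 hhWwggnn=4
HHWWGgNN hits 4/256; gcd=4; 4÷4/256÷4 = 1/64

P(HHWWGgNN) = 1/64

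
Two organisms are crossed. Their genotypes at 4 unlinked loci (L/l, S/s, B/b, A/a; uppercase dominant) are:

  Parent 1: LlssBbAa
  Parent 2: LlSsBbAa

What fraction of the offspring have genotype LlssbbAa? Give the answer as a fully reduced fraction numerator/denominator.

LlssBbAa gametes: LsBA×2, LsBa×2, LsbA×2, Lsba×2, lsBA×2, lsBa×2, lsbA×2, lsba×2
LlSsBbAa gametes: LSBA×1, LSBa×1, LSbA×1, LSba×1, LsBA×1, LsBa×1, LsbA×1, Lsba×1, lSBA×1, lSBa×1, lSbA×1, lSba×1, lsBA×1, lsBa×1, lsbA×1, lsba×1
LlssBbAa×LlSsBbAa grid (16·16=256): LLSsBBAA=2 LLSsBBAa=4 LLSsBBaa=2 LLSsBbAA=4 LLSsBbAa=8 LLSsBbaa=4 LLSsbbAA=2 LLSsbbAa=4 LLSsbbaa=2 LLssBBAA=2 LLssBBAa=4 LLssBBaa=2 LLssBbAA=4 LLssBbAa=8 LLssBbaa=4 LLssbbAA=2 LLssbbAa=4 LLssbbaa=2 LlSsBBAA=4 LlSsBBAa=8 LlSsBBaa=4 LlSsBbAA=8 LlSsBbAa=16 LlSsBbaa=8 LlSsbbAA=4 LlSsbbAa=8 LlSsbbaa=4 LlssBBAA=4 LlssBBAa=8 LlssBBaa=4 LlssBbAA=8 LlssBbAa=16 LlssBbaa=8 LlssbbAA=4 LlssbbAa=8 Llssbbaa=4 llSsBBAA=2 llSsBBAa=4 llSsBBaa=2 llSsBbAA=4 llSsBbAa=8 llSsBbaa=4 llSsbbAA=2 llSsbbAa=4 llSsbbaa=2 llssBBAA=2 llssBBAa=4 llssBBaa=2 llssBbAA=4 llssBbAa=8 llssBbaa=4 llssbbAA=2 llssbbAa=4 llssbbaa=2
LlssbbAa hits 8/256; gcd=8; 8÷8/256÷8 = 1/32

P(LlssbbAa) = 1/32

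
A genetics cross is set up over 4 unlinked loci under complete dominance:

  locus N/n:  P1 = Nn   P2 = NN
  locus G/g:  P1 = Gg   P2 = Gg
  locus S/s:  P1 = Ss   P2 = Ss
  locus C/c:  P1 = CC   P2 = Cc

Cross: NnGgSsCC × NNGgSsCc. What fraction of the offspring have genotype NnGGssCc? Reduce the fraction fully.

NnGgSsCC gametes: NGSC×2, NGsC×2, NgSC×2, NgsC×2, nGSC×2, nGsC×2, ngSC×2, ngsC×2
NNGgSsCc gametes: NGSC×2, NGSc×2, NGsC×2, NGsc×2, NgSC×2, NgSc×2, NgsC×2, Ngsc×2
NnGgSsCC×NNGgSsCc grid (16·16=256): NNGGSSCC=4 NNGGSSCc=4 NNGGSsCC=8 NNGGSsCc=8 NNGGssCC=4 NNGGssCc=4 NNGgSSCC=8 NNGgSSCc=8 NNGgSsCC=16 NNGgSsCc=16 NNGgssCC=8 NNGgssCc=8 NNggSSCC=4 NNggSSCc=4 NNggSsCC=8 NNggSsCc=8 NNggssCC=4 NNggssCc=4 NnGGSSCC=4 NnGGSSCc=4 NnGGSsCC=8 NnGGSsCc=8 NnGGssCC=4 NnGGssCc=4 NnGgSSCC=8 NnGgSSCc=8 NnGgSsCC=16 NnGgSsCc=16 NnGgssCC=8 NnGgssCc=8 NnggSSCC=4 NnggSSCc=4 NnggSsCC=8 NnggSsCc=8 NnggssCC=4 NnggssCc=4
NnGGssCc hits 4/256; gcd=4; 4÷4/256÷4 = 1/64

P(NnGGssCc) = 1/64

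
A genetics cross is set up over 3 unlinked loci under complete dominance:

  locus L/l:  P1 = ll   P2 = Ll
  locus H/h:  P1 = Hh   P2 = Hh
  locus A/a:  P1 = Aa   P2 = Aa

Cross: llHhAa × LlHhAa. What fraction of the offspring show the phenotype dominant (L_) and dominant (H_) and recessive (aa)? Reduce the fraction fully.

llHhAa gametes: lHA×2, lHa×2, lhA×2, lha×2
LlHhAa gametes: LHA×1, LHa×1, LhA×1, Lha×1, lHA×1, lHa×1, lhA×1, lha×1
llHhAa×LlHhAa grid (8·8=64): LlHHAA=2 LlHHAa=4 LlHHaa=2 LlHhAA=4 LlHhAa=8 LlHhaa=4 LlhhAA=2 LlhhAa=4 Llhhaa=2 llHHAA=2 llHHAa=4 llHHaa=2 llHhAA=4 llHhAa=8 llHhaa=4 llhhAA=2 llhhAa=4 llhhaa=2
L_ H_ aa hits 6/64; gcd=2; 6÷2/64÷2 = 3/32

P(L_ H_ aa) = 3/32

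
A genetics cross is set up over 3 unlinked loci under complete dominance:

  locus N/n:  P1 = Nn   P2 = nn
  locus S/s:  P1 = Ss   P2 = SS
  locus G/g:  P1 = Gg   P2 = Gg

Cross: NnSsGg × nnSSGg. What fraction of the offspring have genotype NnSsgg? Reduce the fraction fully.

P(NnSsgg) = 1/16

NnSsGg gametes: NSG×1, NSg×1, NsG×1, Nsg×1, nSG×1, nSg×1, nsG×1, nsg×1
nnSSGg gametes: nSG×4, nSg×4
NnSsGg×nnSSGg grid (8·8=64): NnSSGG=4 NnSSGg=8 NnSSgg=4 NnSsGG=4 NnSsGg=8 NnSsgg=4 nnSSGG=4 nnSSGg=8 nnSSgg=4 nnSsGG=4 nnSsGg=8 nnSsgg=4
NnSsgg hits 4/64; gcd=4; 4÷4/64÷4 = 1/16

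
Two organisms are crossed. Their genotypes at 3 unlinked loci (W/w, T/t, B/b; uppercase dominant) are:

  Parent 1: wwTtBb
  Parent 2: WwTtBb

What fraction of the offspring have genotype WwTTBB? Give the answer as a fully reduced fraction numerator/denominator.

wwTtBb gametes: wTB×2, wTb×2, wtB×2, wtb×2
WwTtBb gametes: WTB×1, WTb×1, WtB×1, Wtb×1, wTB×1, wTb×1, wtB×1, wtb×1
wwTtBb×WwTtBb grid (8·8=64): WwTTBB=2 WwTTBb=4 WwTTbb=2 WwTtBB=4 WwTtBb=8 WwTtbb=4 WwttBB=2 WwttBb=4 Wwttbb=2 wwTTBB=2 wwTTBb=4 wwTTbb=2 wwTtBB=4 wwTtBb=8 wwTtbb=4 wwttBB=2 wwttBb=4 wwttbb=2
WwTTBB hits 2/64; gcd=2; 2÷2/64÷2 = 1/32

P(WwTTBB) = 1/32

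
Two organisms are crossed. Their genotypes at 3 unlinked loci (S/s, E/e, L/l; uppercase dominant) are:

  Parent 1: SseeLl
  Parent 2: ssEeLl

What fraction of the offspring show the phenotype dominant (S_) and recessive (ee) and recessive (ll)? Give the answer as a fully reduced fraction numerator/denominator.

P(S_ ee ll) = 1/16

SseeLl gametes: SeL×2, Sel×2, seL×2, sel×2
ssEeLl gametes: sEL×2, sEl×2, seL×2, sel×2
SseeLl×ssEeLl grid (8·8=64): SsEeLL=4 SsEeLl=8 SsEell=4 SseeLL=4 SseeLl=8 Sseell=4 ssEeLL=4 ssEeLl=8 ssEell=4 sseeLL=4 sseeLl=8 sseell=4
S_ ee ll hits 4/64; gcd=4; 4÷4/64÷4 = 1/16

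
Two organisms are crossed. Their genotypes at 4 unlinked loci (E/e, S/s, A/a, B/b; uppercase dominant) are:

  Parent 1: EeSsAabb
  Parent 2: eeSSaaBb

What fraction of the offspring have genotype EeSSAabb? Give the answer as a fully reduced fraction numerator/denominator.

EeSsAabb gametes: ESAb×2, ESab×2, EsAb×2, Esab×2, eSAb×2, eSab×2, esAb×2, esab×2
eeSSaaBb gametes: eSaB×8, eSab×8
EeSsAabb×eeSSaaBb grid (16·16=256): EeSSAaBb=16 EeSSAabb=16 EeSSaaBb=16 EeSSaabb=16 EeSsAaBb=16 EeSsAabb=16 EeSsaaBb=16 EeSsaabb=16 eeSSAaBb=16 eeSSAabb=16 eeSSaaBb=16 eeSSaabb=16 eeSsAaBb=16 eeSsAabb=16 eeSsaaBb=16 eeSsaabb=16
EeSSAabb hits 16/256; gcd=16; 16÷16/256÷16 = 1/16

P(EeSSAabb) = 1/16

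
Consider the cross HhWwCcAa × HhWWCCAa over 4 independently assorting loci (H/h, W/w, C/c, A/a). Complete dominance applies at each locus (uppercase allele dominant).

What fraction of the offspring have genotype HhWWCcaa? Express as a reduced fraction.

P(HhWWCcaa) = 1/32

HhWwCcAa gametes: HWCA×1, HWCa×1, HWcA×1, HWca×1, HwCA×1, HwCa×1, HwcA×1, Hwca×1, hWCA×1, hWCa×1, hWcA×1, hWca×1, hwCA×1, hwCa×1, hwcA×1, hwca×1
HhWWCCAa gametes: HWCA×4, HWCa×4, hWCA×4, hWCa×4
HhWwCcAa×HhWWCCAa grid (16·16=256): HHWWCCAA=4 HHWWCCAa=8 HHWWCCaa=4 HHWWCcAA=4 HHWWCcAa=8 HHWWCcaa=4 HHWwCCAA=4 HHWwCCAa=8 HHWwCCaa=4 HHWwCcAA=4 HHWwCcAa=8 HHWwCcaa=4 HhWWCCAA=8 HhWWCCAa=16 HhWWCCaa=8 HhWWCcAA=8 HhWWCcAa=16 HhWWCcaa=8 HhWwCCAA=8 HhWwCCAa=16 HhWwCCaa=8 HhWwCcAA=8 HhWwCcAa=16 HhWwCcaa=8 hhWWCCAA=4 hhWWCCAa=8 hhWWCCaa=4 hhWWCcAA=4 hhWWCcAa=8 hhWWCcaa=4 hhWwCCAA=4 hhWwCCAa=8 hhWwCCaa=4 hhWwCcAA=4 hhWwCcAa=8 hhWwCcaa=4
HhWWCcaa hits 8/256; gcd=8; 8÷8/256÷8 = 1/32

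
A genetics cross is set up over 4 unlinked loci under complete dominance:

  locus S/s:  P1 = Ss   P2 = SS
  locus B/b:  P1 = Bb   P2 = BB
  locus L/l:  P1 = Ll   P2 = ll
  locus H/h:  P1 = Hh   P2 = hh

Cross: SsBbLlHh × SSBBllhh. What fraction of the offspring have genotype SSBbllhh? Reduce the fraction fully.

SsBbLlHh gametes: SBLH×1, SBLh×1, SBlH×1, SBlh×1, SbLH×1, SbLh×1, SblH×1, Sblh×1, sBLH×1, sBLh×1, sBlH×1, sBlh×1, sbLH×1, sbLh×1, sblH×1, sblh×1
SSBBllhh gametes: SBlh×16
SsBbLlHh×SSBBllhh grid (16·16=256): SSBBLlHh=16 SSBBLlhh=16 SSBBllHh=16 SSBBllhh=16 SSBbLlHh=16 SSBbLlhh=16 SSBbllHh=16 SSBbllhh=16 SsBBLlHh=16 SsBBLlhh=16 SsBBllHh=16 SsBBllhh=16 SsBbLlHh=16 SsBbLlhh=16 SsBbllHh=16 SsBbllhh=16
SSBbllhh hits 16/256; gcd=16; 16÷16/256÷16 = 1/16

P(SSBbllhh) = 1/16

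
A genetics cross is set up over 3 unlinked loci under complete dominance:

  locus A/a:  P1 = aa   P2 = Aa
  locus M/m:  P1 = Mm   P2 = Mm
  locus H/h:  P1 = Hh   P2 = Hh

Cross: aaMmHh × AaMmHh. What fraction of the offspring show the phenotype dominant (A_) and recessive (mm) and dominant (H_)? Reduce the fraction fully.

P(A_ mm H_) = 3/32

aaMmHh gametes: aMH×2, aMh×2, amH×2, amh×2
AaMmHh gametes: AMH×1, AMh×1, AmH×1, Amh×1, aMH×1, aMh×1, amH×1, amh×1
aaMmHh×AaMmHh grid (8·8=64): AaMMHH=2 AaMMHh=4 AaMMhh=2 AaMmHH=4 AaMmHh=8 AaMmhh=4 AammHH=2 AammHh=4 Aammhh=2 aaMMHH=2 aaMMHh=4 aaMMhh=2 aaMmHH=4 aaMmHh=8 aaMmhh=4 aammHH=2 aammHh=4 aammhh=2
A_ mm H_ hits 6/64; gcd=2; 6÷2/64÷2 = 3/32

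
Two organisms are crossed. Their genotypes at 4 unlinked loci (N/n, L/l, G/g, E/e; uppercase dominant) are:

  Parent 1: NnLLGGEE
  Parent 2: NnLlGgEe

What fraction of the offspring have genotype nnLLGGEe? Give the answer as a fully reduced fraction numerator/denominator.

P(nnLLGGEe) = 1/32

NnLLGGEE gametes: NLGE×8, nLGE×8
NnLlGgEe gametes: NLGE×1, NLGe×1, NLgE×1, NLge×1, NlGE×1, NlGe×1, NlgE×1, Nlge×1, nLGE×1, nLGe×1, nLgE×1, nLge×1, nlGE×1, nlGe×1, nlgE×1, nlge×1
NnLLGGEE×NnLlGgEe grid (16·16=256): NNLLGGEE=8 NNLLGGEe=8 NNLLGgEE=8 NNLLGgEe=8 NNLlGGEE=8 NNLlGGEe=8 NNLlGgEE=8 NNLlGgEe=8 NnLLGGEE=16 NnLLGGEe=16 NnLLGgEE=16 NnLLGgEe=16 NnLlGGEE=16 NnLlGGEe=16 NnLlGgEE=16 NnLlGgEe=16 nnLLGGEE=8 nnLLGGEe=8 nnLLGgEE=8 nnLLGgEe=8 nnLlGGEE=8 nnLlGGEe=8 nnLlGgEE=8 nnLlGgEe=8
nnLLGGEe hits 8/256; gcd=8; 8÷8/256÷8 = 1/32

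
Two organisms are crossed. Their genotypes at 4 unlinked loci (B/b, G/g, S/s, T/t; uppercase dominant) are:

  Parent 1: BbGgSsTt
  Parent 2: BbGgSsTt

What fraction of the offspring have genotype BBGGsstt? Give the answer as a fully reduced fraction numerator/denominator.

P(BBGGsstt) = 1/256

BbGgSsTt gametes: BGST×1, BGSt×1, BGsT×1, BGst×1, BgST×1, BgSt×1, BgsT×1, Bgst×1, bGST×1, bGSt×1, bGsT×1, bGst×1, bgST×1, bgSt×1, bgsT×1, bgst×1
BbGgSsTt gametes: BGST×1, BGSt×1, BGsT×1, BGst×1, BgST×1, BgSt×1, BgsT×1, Bgst×1, bGST×1, bGSt×1, bGsT×1, bGst×1, bgST×1, bgSt×1, bgsT×1, bgst×1
BbGgSsTt×BbGgSsTt grid (16·16=256): BBGGSSTT=1 BBGGSSTt=2 BBGGSStt=1 BBGGSsTT=2 BBGGSsTt=4 BBGGSstt=2 BBGGssTT=1 BBGGssTt=2 BBGGsstt=1 BBGgSSTT=2 BBGgSSTt=4 BBGgSStt=2 BBGgSsTT=4 BBGgSsTt=8 BBGgSstt=4 BBGgssTT=2 BBGgssTt=4 BBGgsstt=2 BBggSSTT=1 BBggSSTt=2 BBggSStt=1 BBggSsTT=2 BBggSsTt=4 BBggSstt=2 BBggssTT=1 BBggssTt=2 BBggsstt=1 BbGGSSTT=2 BbGGSSTt=4 BbGGSStt=2 BbGGSsTT=4 BbGGSsTt=8 BbGGSstt=4 BbGGssTT=2 BbGGssTt=4 BbGGsstt=2 BbGgSSTT=4 BbGgSSTt=8 BbGgSStt=4 BbGgSsTT=8 BbGgSsTt=16 BbGgSstt=8 BbGgssTT=4 BbGgssTt=8 BbGgsstt=4 BbggSSTT=2 BbggSSTt=4 BbggSStt=2 BbggSsTT=4 BbggSsTt=8 BbggSstt=4 BbggssTT=2 BbggssTt=4 Bbggsstt=2 bbGGSSTT=1 bbGGSSTt=2 bbGGSStt=1 bbGGSsTT=2 bbGGSsTt=4 bbGGSstt=2 bbGGssTT=1 bbGGssTt=2 bbGGsstt=1 bbGgSSTT=2 bbGgSSTt=4 bbGgSStt=2 bbGgSsTT=4 bbGgSsTt=8 bbGgSstt=4 bbGgssTT=2 bbGgssTt=4 bbGgsstt=2 bbggSSTT=1 bbggSSTt=2 bbggSStt=1 bbggSsTT=2 bbggSsTt=4 bbggSstt=2 bbggssTT=1 bbggssTt=2 bbggsstt=1
BBGGsstt hits 1/256; gcd=1; 1÷1/256÷1 = 1/256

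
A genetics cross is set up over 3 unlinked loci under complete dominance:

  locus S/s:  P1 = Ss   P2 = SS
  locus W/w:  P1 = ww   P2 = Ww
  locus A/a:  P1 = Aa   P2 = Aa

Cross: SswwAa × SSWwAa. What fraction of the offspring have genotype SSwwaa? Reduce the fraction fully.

P(SSwwaa) = 1/16

SswwAa gametes: SwA×2, Swa×2, swA×2, swa×2
SSWwAa gametes: SWA×2, SWa×2, SwA×2, Swa×2
SswwAa×SSWwAa grid (8·8=64): SSWwAA=4 SSWwAa=8 SSWwaa=4 SSwwAA=4 SSwwAa=8 SSwwaa=4 SsWwAA=4 SsWwAa=8 SsWwaa=4 SswwAA=4 SswwAa=8 Sswwaa=4
SSwwaa hits 4/64; gcd=4; 4÷4/64÷4 = 1/16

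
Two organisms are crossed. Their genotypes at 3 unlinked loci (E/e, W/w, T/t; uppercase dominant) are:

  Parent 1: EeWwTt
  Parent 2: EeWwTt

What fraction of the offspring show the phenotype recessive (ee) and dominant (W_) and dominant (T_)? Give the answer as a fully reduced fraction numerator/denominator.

P(ee W_ T_) = 9/64

EeWwTt gametes: EWT×1, EWt×1, EwT×1, Ewt×1, eWT×1, eWt×1, ewT×1, ewt×1
EeWwTt gametes: EWT×1, EWt×1, EwT×1, Ewt×1, eWT×1, eWt×1, ewT×1, ewt×1
EeWwTt×EeWwTt grid (8·8=64): EEWWTT=1 EEWWTt=2 EEWWtt=1 EEWwTT=2 EEWwTt=4 EEWwtt=2 EEwwTT=1 EEwwTt=2 EEwwtt=1 EeWWTT=2 EeWWTt=4 EeWWtt=2 EeWwTT=4 EeWwTt=8 EeWwtt=4 EewwTT=2 EewwTt=4 Eewwtt=2 eeWWTT=1 eeWWTt=2 eeWWtt=1 eeWwTT=2 eeWwTt=4 eeWwtt=2 eewwTT=1 eewwTt=2 eewwtt=1
ee W_ T_ hits 9/64; gcd=1; 9÷1/64÷1 = 9/64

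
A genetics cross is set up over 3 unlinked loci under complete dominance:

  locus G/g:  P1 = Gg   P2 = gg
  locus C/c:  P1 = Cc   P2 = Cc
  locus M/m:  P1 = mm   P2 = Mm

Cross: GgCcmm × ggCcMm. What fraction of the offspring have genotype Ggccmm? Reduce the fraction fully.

GgCcmm gametes: GCm×2, Gcm×2, gCm×2, gcm×2
ggCcMm gametes: gCM×2, gCm×2, gcM×2, gcm×2
GgCcmm×ggCcMm grid (8·8=64): GgCCMm=4 GgCCmm=4 GgCcMm=8 GgCcmm=8 GgccMm=4 Ggccmm=4 ggCCMm=4 ggCCmm=4 ggCcMm=8 ggCcmm=8 ggccMm=4 ggccmm=4
Ggccmm hits 4/64; gcd=4; 4÷4/64÷4 = 1/16

P(Ggccmm) = 1/16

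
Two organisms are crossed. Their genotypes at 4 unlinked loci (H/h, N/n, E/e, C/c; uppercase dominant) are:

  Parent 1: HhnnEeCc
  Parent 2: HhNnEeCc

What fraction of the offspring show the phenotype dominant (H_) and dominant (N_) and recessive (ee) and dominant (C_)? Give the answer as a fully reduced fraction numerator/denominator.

HhnnEeCc gametes: HnEC×2, HnEc×2, HneC×2, Hnec×2, hnEC×2, hnEc×2, hneC×2, hnec×2
HhNnEeCc gametes: HNEC×1, HNEc×1, HNeC×1, HNec×1, HnEC×1, HnEc×1, HneC×1, Hnec×1, hNEC×1, hNEc×1, hNeC×1, hNec×1, hnEC×1, hnEc×1, hneC×1, hnec×1
HhnnEeCc×HhNnEeCc grid (16·16=256): HHNnEECC=2 HHNnEECc=4 HHNnEEcc=2 HHNnEeCC=4 HHNnEeCc=8 HHNnEecc=4 HHNneeCC=2 HHNneeCc=4 HHNneecc=2 HHnnEECC=2 HHnnEECc=4 HHnnEEcc=2 HHnnEeCC=4 HHnnEeCc=8 HHnnEecc=4 HHnneeCC=2 HHnneeCc=4 HHnneecc=2 HhNnEECC=4 HhNnEECc=8 HhNnEEcc=4 HhNnEeCC=8 HhNnEeCc=16 HhNnEecc=8 HhNneeCC=4 HhNneeCc=8 HhNneecc=4 HhnnEECC=4 HhnnEECc=8 HhnnEEcc=4 HhnnEeCC=8 HhnnEeCc=16 HhnnEecc=8 HhnneeCC=4 HhnneeCc=8 Hhnneecc=4 hhNnEECC=2 hhNnEECc=4 hhNnEEcc=2 hhNnEeCC=4 hhNnEeCc=8 hhNnEecc=4 hhNneeCC=2 hhNneeCc=4 hhNneecc=2 hhnnEECC=2 hhnnEECc=4 hhnnEEcc=2 hhnnEeCC=4 hhnnEeCc=8 hhnnEecc=4 hhnneeCC=2 hhnneeCc=4 hhnneecc=2
H_ N_ ee C_ hits 18/256; gcd=2; 18÷2/256÷2 = 9/128

P(H_ N_ ee C_) = 9/128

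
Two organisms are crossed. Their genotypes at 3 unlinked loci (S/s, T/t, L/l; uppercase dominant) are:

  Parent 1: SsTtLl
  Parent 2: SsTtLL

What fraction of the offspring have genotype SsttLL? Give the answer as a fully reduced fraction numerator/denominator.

P(SsttLL) = 1/16

SsTtLl gametes: STL×1, STl×1, StL×1, Stl×1, sTL×1, sTl×1, stL×1, stl×1
SsTtLL gametes: STL×2, StL×2, sTL×2, stL×2
SsTtLl×SsTtLL grid (8·8=64): SSTTLL=2 SSTTLl=2 SSTtLL=4 SSTtLl=4 SSttLL=2 SSttLl=2 SsTTLL=4 SsTTLl=4 SsTtLL=8 SsTtLl=8 SsttLL=4 SsttLl=4 ssTTLL=2 ssTTLl=2 ssTtLL=4 ssTtLl=4 ssttLL=2 ssttLl=2
SsttLL hits 4/64; gcd=4; 4÷4/64÷4 = 1/16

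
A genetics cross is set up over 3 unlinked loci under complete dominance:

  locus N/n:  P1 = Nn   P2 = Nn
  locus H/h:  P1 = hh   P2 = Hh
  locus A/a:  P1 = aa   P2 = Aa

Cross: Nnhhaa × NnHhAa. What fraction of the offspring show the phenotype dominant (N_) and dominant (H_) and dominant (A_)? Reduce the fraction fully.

Nnhhaa gametes: Nha×4, nha×4
NnHhAa gametes: NHA×1, NHa×1, NhA×1, Nha×1, nHA×1, nHa×1, nhA×1, nha×1
Nnhhaa×NnHhAa grid (8·8=64): NNHhAa=4 NNHhaa=4 NNhhAa=4 NNhhaa=4 NnHhAa=8 NnHhaa=8 NnhhAa=8 Nnhhaa=8 nnHhAa=4 nnHhaa=4 nnhhAa=4 nnhhaa=4
N_ H_ A_ hits 12/64; gcd=4; 12÷4/64÷4 = 3/16

P(N_ H_ A_) = 3/16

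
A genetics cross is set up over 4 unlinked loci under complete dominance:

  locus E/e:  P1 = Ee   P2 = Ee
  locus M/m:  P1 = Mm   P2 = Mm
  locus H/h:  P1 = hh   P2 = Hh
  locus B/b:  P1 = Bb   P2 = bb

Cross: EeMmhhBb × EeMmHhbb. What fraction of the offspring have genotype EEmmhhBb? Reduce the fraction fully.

EeMmhhBb gametes: EMhB×2, EMhb×2, EmhB×2, Emhb×2, eMhB×2, eMhb×2, emhB×2, emhb×2
EeMmHhbb gametes: EMHb×2, EMhb×2, EmHb×2, Emhb×2, eMHb×2, eMhb×2, emHb×2, emhb×2
EeMmhhBb×EeMmHhbb grid (16·16=256): EEMMHhBb=4 EEMMHhbb=4 EEMMhhBb=4 EEMMhhbb=4 EEMmHhBb=8 EEMmHhbb=8 EEMmhhBb=8 EEMmhhbb=8 EEmmHhBb=4 EEmmHhbb=4 EEmmhhBb=4 EEmmhhbb=4 EeMMHhBb=8 EeMMHhbb=8 EeMMhhBb=8 EeMMhhbb=8 EeMmHhBb=16 EeMmHhbb=16 EeMmhhBb=16 EeMmhhbb=16 EemmHhBb=8 EemmHhbb=8 EemmhhBb=8 Eemmhhbb=8 eeMMHhBb=4 eeMMHhbb=4 eeMMhhBb=4 eeMMhhbb=4 eeMmHhBb=8 eeMmHhbb=8 eeMmhhBb=8 eeMmhhbb=8 eemmHhBb=4 eemmHhbb=4 eemmhhBb=4 eemmhhbb=4
EEmmhhBb hits 4/256; gcd=4; 4÷4/256÷4 = 1/64

P(EEmmhhBb) = 1/64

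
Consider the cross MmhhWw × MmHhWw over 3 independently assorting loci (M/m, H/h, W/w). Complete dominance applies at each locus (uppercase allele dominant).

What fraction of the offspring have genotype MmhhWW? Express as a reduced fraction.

MmhhWw gametes: MhW×2, Mhw×2, mhW×2, mhw×2
MmHhWw gametes: MHW×1, MHw×1, MhW×1, Mhw×1, mHW×1, mHw×1, mhW×1, mhw×1
MmhhWw×MmHhWw grid (8·8=64): MMHhWW=2 MMHhWw=4 MMHhww=2 MMhhWW=2 MMhhWw=4 MMhhww=2 MmHhWW=4 MmHhWw=8 MmHhww=4 MmhhWW=4 MmhhWw=8 Mmhhww=4 mmHhWW=2 mmHhWw=4 mmHhww=2 mmhhWW=2 mmhhWw=4 mmhhww=2
MmhhWW hits 4/64; gcd=4; 4÷4/64÷4 = 1/16

P(MmhhWW) = 1/16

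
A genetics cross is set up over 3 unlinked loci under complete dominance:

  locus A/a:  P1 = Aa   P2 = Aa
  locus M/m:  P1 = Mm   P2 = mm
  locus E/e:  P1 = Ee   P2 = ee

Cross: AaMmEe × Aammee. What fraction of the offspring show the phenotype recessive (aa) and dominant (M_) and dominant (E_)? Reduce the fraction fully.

AaMmEe gametes: AME×1, AMe×1, AmE×1, Ame×1, aME×1, aMe×1, amE×1, ame×1
Aammee gametes: Ame×4, ame×4
AaMmEe×Aammee grid (8·8=64): AAMmEe=4 AAMmee=4 AAmmEe=4 AAmmee=4 AaMmEe=8 AaMmee=8 AammEe=8 Aammee=8 aaMmEe=4 aaMmee=4 aammEe=4 aammee=4
aa M_ E_ hits 4/64; gcd=4; 4÷4/64÷4 = 1/16

P(aa M_ E_) = 1/16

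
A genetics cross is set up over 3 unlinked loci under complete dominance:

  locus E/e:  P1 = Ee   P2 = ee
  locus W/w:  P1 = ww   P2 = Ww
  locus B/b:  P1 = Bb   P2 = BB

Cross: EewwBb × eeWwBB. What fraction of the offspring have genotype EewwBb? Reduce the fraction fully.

P(EewwBb) = 1/8

EewwBb gametes: EwB×2, Ewb×2, ewB×2, ewb×2
eeWwBB gametes: eWB×4, ewB×4
EewwBb×eeWwBB grid (8·8=64): EeWwBB=8 EeWwBb=8 EewwBB=8 EewwBb=8 eeWwBB=8 eeWwBb=8 eewwBB=8 eewwBb=8
EewwBb hits 8/64; gcd=8; 8÷8/64÷8 = 1/8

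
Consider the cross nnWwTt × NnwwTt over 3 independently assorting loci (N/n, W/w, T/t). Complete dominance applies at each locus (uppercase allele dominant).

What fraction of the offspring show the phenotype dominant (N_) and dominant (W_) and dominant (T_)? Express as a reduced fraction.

nnWwTt gametes: nWT×2, nWt×2, nwT×2, nwt×2
NnwwTt gametes: NwT×2, Nwt×2, nwT×2, nwt×2
nnWwTt×NnwwTt grid (8·8=64): NnWwTT=4 NnWwTt=8 NnWwtt=4 NnwwTT=4 NnwwTt=8 Nnwwtt=4 nnWwTT=4 nnWwTt=8 nnWwtt=4 nnwwTT=4 nnwwTt=8 nnwwtt=4
N_ W_ T_ hits 12/64; gcd=4; 12÷4/64÷4 = 3/16

P(N_ W_ T_) = 3/16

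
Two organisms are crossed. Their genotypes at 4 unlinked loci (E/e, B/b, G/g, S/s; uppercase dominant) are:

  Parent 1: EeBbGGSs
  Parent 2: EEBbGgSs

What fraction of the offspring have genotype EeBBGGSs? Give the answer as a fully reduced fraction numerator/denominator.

EeBbGGSs gametes: EBGS×2, EBGs×2, EbGS×2, EbGs×2, eBGS×2, eBGs×2, ebGS×2, ebGs×2
EEBbGgSs gametes: EBGS×2, EBGs×2, EBgS×2, EBgs×2, EbGS×2, EbGs×2, EbgS×2, Ebgs×2
EeBbGGSs×EEBbGgSs grid (16·16=256): EEBBGGSS=4 EEBBGGSs=8 EEBBGGss=4 EEBBGgSS=4 EEBBGgSs=8 EEBBGgss=4 EEBbGGSS=8 EEBbGGSs=16 EEBbGGss=8 EEBbGgSS=8 EEBbGgSs=16 EEBbGgss=8 EEbbGGSS=4 EEbbGGSs=8 EEbbGGss=4 EEbbGgSS=4 EEbbGgSs=8 EEbbGgss=4 EeBBGGSS=4 EeBBGGSs=8 EeBBGGss=4 EeBBGgSS=4 EeBBGgSs=8 EeBBGgss=4 EeBbGGSS=8 EeBbGGSs=16 EeBbGGss=8 EeBbGgSS=8 EeBbGgSs=16 EeBbGgss=8 EebbGGSS=4 EebbGGSs=8 EebbGGss=4 EebbGgSS=4 EebbGgSs=8 EebbGgss=4
EeBBGGSs hits 8/256; gcd=8; 8÷8/256÷8 = 1/32

P(EeBBGGSs) = 1/32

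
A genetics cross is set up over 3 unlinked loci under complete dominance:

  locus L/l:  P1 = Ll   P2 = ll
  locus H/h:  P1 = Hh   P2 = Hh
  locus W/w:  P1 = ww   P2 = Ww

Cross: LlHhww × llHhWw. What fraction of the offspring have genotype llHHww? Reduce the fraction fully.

P(llHHww) = 1/16

LlHhww gametes: LHw×2, Lhw×2, lHw×2, lhw×2
llHhWw gametes: lHW×2, lHw×2, lhW×2, lhw×2
LlHhww×llHhWw grid (8·8=64): LlHHWw=4 LlHHww=4 LlHhWw=8 LlHhww=8 LlhhWw=4 Llhhww=4 llHHWw=4 llHHww=4 llHhWw=8 llHhww=8 llhhWw=4 llhhww=4
llHHww hits 4/64; gcd=4; 4÷4/64÷4 = 1/16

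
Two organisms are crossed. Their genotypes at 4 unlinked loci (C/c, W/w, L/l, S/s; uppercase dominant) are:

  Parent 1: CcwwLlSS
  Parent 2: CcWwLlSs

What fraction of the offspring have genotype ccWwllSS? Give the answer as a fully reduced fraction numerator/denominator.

P(ccWwllSS) = 1/64

CcwwLlSS gametes: CwLS×4, CwlS×4, cwLS×4, cwlS×4
CcWwLlSs gametes: CWLS×1, CWLs×1, CWlS×1, CWls×1, CwLS×1, CwLs×1, CwlS×1, Cwls×1, cWLS×1, cWLs×1, cWlS×1, cWls×1, cwLS×1, cwLs×1, cwlS×1, cwls×1
CcwwLlSS×CcWwLlSs grid (16·16=256): CCWwLLSS=4 CCWwLLSs=4 CCWwLlSS=8 CCWwLlSs=8 CCWwllSS=4 CCWwllSs=4 CCwwLLSS=4 CCwwLLSs=4 CCwwLlSS=8 CCwwLlSs=8 CCwwllSS=4 CCwwllSs=4 CcWwLLSS=8 CcWwLLSs=8 CcWwLlSS=16 CcWwLlSs=16 CcWwllSS=8 CcWwllSs=8 CcwwLLSS=8 CcwwLLSs=8 CcwwLlSS=16 CcwwLlSs=16 CcwwllSS=8 CcwwllSs=8 ccWwLLSS=4 ccWwLLSs=4 ccWwLlSS=8 ccWwLlSs=8 ccWwllSS=4 ccWwllSs=4 ccwwLLSS=4 ccwwLLSs=4 ccwwLlSS=8 ccwwLlSs=8 ccwwllSS=4 ccwwllSs=4
ccWwllSS hits 4/256; gcd=4; 4÷4/256÷4 = 1/64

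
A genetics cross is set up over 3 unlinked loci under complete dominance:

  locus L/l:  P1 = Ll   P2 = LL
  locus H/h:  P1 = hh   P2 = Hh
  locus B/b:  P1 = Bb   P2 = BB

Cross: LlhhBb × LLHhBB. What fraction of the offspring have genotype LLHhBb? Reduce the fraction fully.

P(LLHhBb) = 1/8

LlhhBb gametes: LhB×2, Lhb×2, lhB×2, lhb×2
LLHhBB gametes: LHB×4, LhB×4
LlhhBb×LLHhBB grid (8·8=64): LLHhBB=8 LLHhBb=8 LLhhBB=8 LLhhBb=8 LlHhBB=8 LlHhBb=8 LlhhBB=8 LlhhBb=8
LLHhBb hits 8/64; gcd=8; 8÷8/64÷8 = 1/8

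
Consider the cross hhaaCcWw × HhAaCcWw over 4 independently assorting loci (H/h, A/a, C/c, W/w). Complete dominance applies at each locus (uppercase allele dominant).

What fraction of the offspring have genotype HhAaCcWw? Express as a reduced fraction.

P(HhAaCcWw) = 1/16

hhaaCcWw gametes: haCW×4, haCw×4, hacW×4, hacw×4
HhAaCcWw gametes: HACW×1, HACw×1, HAcW×1, HAcw×1, HaCW×1, HaCw×1, HacW×1, Hacw×1, hACW×1, hACw×1, hAcW×1, hAcw×1, haCW×1, haCw×1, hacW×1, hacw×1
hhaaCcWw×HhAaCcWw grid (16·16=256): HhAaCCWW=4 HhAaCCWw=8 HhAaCCww=4 HhAaCcWW=8 HhAaCcWw=16 HhAaCcww=8 HhAaccWW=4 HhAaccWw=8 HhAaccww=4 HhaaCCWW=4 HhaaCCWw=8 HhaaCCww=4 HhaaCcWW=8 HhaaCcWw=16 HhaaCcww=8 HhaaccWW=4 HhaaccWw=8 Hhaaccww=4 hhAaCCWW=4 hhAaCCWw=8 hhAaCCww=4 hhAaCcWW=8 hhAaCcWw=16 hhAaCcww=8 hhAaccWW=4 hhAaccWw=8 hhAaccww=4 hhaaCCWW=4 hhaaCCWw=8 hhaaCCww=4 hhaaCcWW=8 hhaaCcWw=16 hhaaCcww=8 hhaaccWW=4 hhaaccWw=8 hhaaccww=4
HhAaCcWw hits 16/256; gcd=16; 16÷16/256÷16 = 1/16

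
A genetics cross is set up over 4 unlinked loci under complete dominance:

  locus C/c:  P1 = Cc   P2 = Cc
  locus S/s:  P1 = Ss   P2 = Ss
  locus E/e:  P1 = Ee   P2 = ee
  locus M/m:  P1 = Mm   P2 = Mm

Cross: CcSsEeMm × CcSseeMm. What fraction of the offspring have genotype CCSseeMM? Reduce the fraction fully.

P(CCSseeMM) = 1/64

CcSsEeMm gametes: CSEM×1, CSEm×1, CSeM×1, CSem×1, CsEM×1, CsEm×1, CseM×1, Csem×1, cSEM×1, cSEm×1, cSeM×1, cSem×1, csEM×1, csEm×1, cseM×1, csem×1
CcSseeMm gametes: CSeM×2, CSem×2, CseM×2, Csem×2, cSeM×2, cSem×2, cseM×2, csem×2
CcSsEeMm×CcSseeMm grid (16·16=256): CCSSEeMM=2 CCSSEeMm=4 CCSSEemm=2 CCSSeeMM=2 CCSSeeMm=4 CCSSeemm=2 CCSsEeMM=4 CCSsEeMm=8 CCSsEemm=4 CCSseeMM=4 CCSseeMm=8 CCSseemm=4 CCssEeMM=2 CCssEeMm=4 CCssEemm=2 CCsseeMM=2 CCsseeMm=4 CCsseemm=2 CcSSEeMM=4 CcSSEeMm=8 CcSSEemm=4 CcSSeeMM=4 CcSSeeMm=8 CcSSeemm=4 CcSsEeMM=8 CcSsEeMm=16 CcSsEemm=8 CcSseeMM=8 CcSseeMm=16 CcSseemm=8 CcssEeMM=4 CcssEeMm=8 CcssEemm=4 CcsseeMM=4 CcsseeMm=8 Ccsseemm=4 ccSSEeMM=2 ccSSEeMm=4 ccSSEemm=2 ccSSeeMM=2 ccSSeeMm=4 ccSSeemm=2 ccSsEeMM=4 ccSsEeMm=8 ccSsEemm=4 ccSseeMM=4 ccSseeMm=8 ccSseemm=4 ccssEeMM=2 ccssEeMm=4 ccssEemm=2 ccsseeMM=2 ccsseeMm=4 ccsseemm=2
CCSseeMM hits 4/256; gcd=4; 4÷4/256÷4 = 1/64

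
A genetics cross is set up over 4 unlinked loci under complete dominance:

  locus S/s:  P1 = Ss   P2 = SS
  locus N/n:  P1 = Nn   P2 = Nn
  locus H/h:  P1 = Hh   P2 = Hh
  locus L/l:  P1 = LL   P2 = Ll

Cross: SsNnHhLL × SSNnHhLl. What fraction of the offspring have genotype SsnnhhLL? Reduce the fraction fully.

P(SsnnhhLL) = 1/64

SsNnHhLL gametes: SNHL×2, SNhL×2, SnHL×2, SnhL×2, sNHL×2, sNhL×2, snHL×2, snhL×2
SSNnHhLl gametes: SNHL×2, SNHl×2, SNhL×2, SNhl×2, SnHL×2, SnHl×2, SnhL×2, Snhl×2
SsNnHhLL×SSNnHhLl grid (16·16=256): SSNNHHLL=4 SSNNHHLl=4 SSNNHhLL=8 SSNNHhLl=8 SSNNhhLL=4 SSNNhhLl=4 SSNnHHLL=8 SSNnHHLl=8 SSNnHhLL=16 SSNnHhLl=16 SSNnhhLL=8 SSNnhhLl=8 SSnnHHLL=4 SSnnHHLl=4 SSnnHhLL=8 SSnnHhLl=8 SSnnhhLL=4 SSnnhhLl=4 SsNNHHLL=4 SsNNHHLl=4 SsNNHhLL=8 SsNNHhLl=8 SsNNhhLL=4 SsNNhhLl=4 SsNnHHLL=8 SsNnHHLl=8 SsNnHhLL=16 SsNnHhLl=16 SsNnhhLL=8 SsNnhhLl=8 SsnnHHLL=4 SsnnHHLl=4 SsnnHhLL=8 SsnnHhLl=8 SsnnhhLL=4 SsnnhhLl=4
SsnnhhLL hits 4/256; gcd=4; 4÷4/256÷4 = 1/64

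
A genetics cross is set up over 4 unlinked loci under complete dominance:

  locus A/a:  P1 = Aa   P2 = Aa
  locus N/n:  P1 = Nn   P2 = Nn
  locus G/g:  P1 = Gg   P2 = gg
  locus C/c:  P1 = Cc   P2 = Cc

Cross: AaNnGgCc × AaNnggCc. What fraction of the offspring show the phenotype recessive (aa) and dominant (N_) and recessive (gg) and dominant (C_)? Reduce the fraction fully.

AaNnGgCc gametes: ANGC×1, ANGc×1, ANgC×1, ANgc×1, AnGC×1, AnGc×1, AngC×1, Angc×1, aNGC×1, aNGc×1, aNgC×1, aNgc×1, anGC×1, anGc×1, angC×1, angc×1
AaNnggCc gametes: ANgC×2, ANgc×2, AngC×2, Angc×2, aNgC×2, aNgc×2, angC×2, angc×2
AaNnGgCc×AaNnggCc grid (16·16=256): AANNGgCC=2 AANNGgCc=4 AANNGgcc=2 AANNggCC=2 AANNggCc=4 AANNggcc=2 AANnGgCC=4 AANnGgCc=8 AANnGgcc=4 AANnggCC=4 AANnggCc=8 AANnggcc=4 AAnnGgCC=2 AAnnGgCc=4 AAnnGgcc=2 AAnnggCC=2 AAnnggCc=4 AAnnggcc=2 AaNNGgCC=4 AaNNGgCc=8 AaNNGgcc=4 AaNNggCC=4 AaNNggCc=8 AaNNggcc=4 AaNnGgCC=8 AaNnGgCc=16 AaNnGgcc=8 AaNnggCC=8 AaNnggCc=16 AaNnggcc=8 AannGgCC=4 AannGgCc=8 AannGgcc=4 AannggCC=4 AannggCc=8 Aannggcc=4 aaNNGgCC=2 aaNNGgCc=4 aaNNGgcc=2 aaNNggCC=2 aaNNggCc=4 aaNNggcc=2 aaNnGgCC=4 aaNnGgCc=8 aaNnGgcc=4 aaNnggCC=4 aaNnggCc=8 aaNnggcc=4 aannGgCC=2 aannGgCc=4 aannGgcc=2 aannggCC=2 aannggCc=4 aannggcc=2
aa N_ gg C_ hits 18/256; gcd=2; 18÷2/256÷2 = 9/128

P(aa N_ gg C_) = 9/128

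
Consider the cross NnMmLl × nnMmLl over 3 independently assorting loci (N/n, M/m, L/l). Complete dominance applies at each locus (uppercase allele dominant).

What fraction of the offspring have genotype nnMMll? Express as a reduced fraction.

NnMmLl gametes: NML×1, NMl×1, NmL×1, Nml×1, nML×1, nMl×1, nmL×1, nml×1
nnMmLl gametes: nML×2, nMl×2, nmL×2, nml×2
NnMmLl×nnMmLl grid (8·8=64): NnMMLL=2 NnMMLl=4 NnMMll=2 NnMmLL=4 NnMmLl=8 NnMmll=4 NnmmLL=2 NnmmLl=4 Nnmmll=2 nnMMLL=2 nnMMLl=4 nnMMll=2 nnMmLL=4 nnMmLl=8 nnMmll=4 nnmmLL=2 nnmmLl=4 nnmmll=2
nnMMll hits 2/64; gcd=2; 2÷2/64÷2 = 1/32

P(nnMMll) = 1/32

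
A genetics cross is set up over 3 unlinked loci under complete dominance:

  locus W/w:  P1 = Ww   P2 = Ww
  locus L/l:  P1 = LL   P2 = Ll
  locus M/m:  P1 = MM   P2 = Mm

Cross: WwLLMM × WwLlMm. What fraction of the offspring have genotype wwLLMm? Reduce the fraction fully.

WwLLMM gametes: WLM×4, wLM×4
WwLlMm gametes: WLM×1, WLm×1, WlM×1, Wlm×1, wLM×1, wLm×1, wlM×1, wlm×1
WwLLMM×WwLlMm grid (8·8=64): WWLLMM=4 WWLLMm=4 WWLlMM=4 WWLlMm=4 WwLLMM=8 WwLLMm=8 WwLlMM=8 WwLlMm=8 wwLLMM=4 wwLLMm=4 wwLlMM=4 wwLlMm=4
wwLLMm hits 4/64; gcd=4; 4÷4/64÷4 = 1/16

P(wwLLMm) = 1/16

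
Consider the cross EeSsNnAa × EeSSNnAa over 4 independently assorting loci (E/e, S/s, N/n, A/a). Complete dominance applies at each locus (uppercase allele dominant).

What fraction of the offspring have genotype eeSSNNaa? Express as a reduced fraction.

P(eeSSNNaa) = 1/128

EeSsNnAa gametes: ESNA×1, ESNa×1, ESnA×1, ESna×1, EsNA×1, EsNa×1, EsnA×1, Esna×1, eSNA×1, eSNa×1, eSnA×1, eSna×1, esNA×1, esNa×1, esnA×1, esna×1
EeSSNnAa gametes: ESNA×2, ESNa×2, ESnA×2, ESna×2, eSNA×2, eSNa×2, eSnA×2, eSna×2
EeSsNnAa×EeSSNnAa grid (16·16=256): EESSNNAA=2 EESSNNAa=4 EESSNNaa=2 EESSNnAA=4 EESSNnAa=8 EESSNnaa=4 EESSnnAA=2 EESSnnAa=4 EESSnnaa=2 EESsNNAA=2 EESsNNAa=4 EESsNNaa=2 EESsNnAA=4 EESsNnAa=8 EESsNnaa=4 EESsnnAA=2 EESsnnAa=4 EESsnnaa=2 EeSSNNAA=4 EeSSNNAa=8 EeSSNNaa=4 EeSSNnAA=8 EeSSNnAa=16 EeSSNnaa=8 EeSSnnAA=4 EeSSnnAa=8 EeSSnnaa=4 EeSsNNAA=4 EeSsNNAa=8 EeSsNNaa=4 EeSsNnAA=8 EeSsNnAa=16 EeSsNnaa=8 EeSsnnAA=4 EeSsnnAa=8 EeSsnnaa=4 eeSSNNAA=2 eeSSNNAa=4 eeSSNNaa=2 eeSSNnAA=4 eeSSNnAa=8 eeSSNnaa=4 eeSSnnAA=2 eeSSnnAa=4 eeSSnnaa=2 eeSsNNAA=2 eeSsNNAa=4 eeSsNNaa=2 eeSsNnAA=4 eeSsNnAa=8 eeSsNnaa=4 eeSsnnAA=2 eeSsnnAa=4 eeSsnnaa=2
eeSSNNaa hits 2/256; gcd=2; 2÷2/256÷2 = 1/128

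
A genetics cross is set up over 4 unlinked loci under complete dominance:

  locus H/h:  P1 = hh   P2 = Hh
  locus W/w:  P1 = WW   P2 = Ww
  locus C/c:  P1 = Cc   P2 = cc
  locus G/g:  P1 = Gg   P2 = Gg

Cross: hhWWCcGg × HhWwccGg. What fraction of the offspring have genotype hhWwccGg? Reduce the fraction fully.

P(hhWwccGg) = 1/16

hhWWCcGg gametes: hWCG×4, hWCg×4, hWcG×4, hWcg×4
HhWwccGg gametes: HWcG×2, HWcg×2, HwcG×2, Hwcg×2, hWcG×2, hWcg×2, hwcG×2, hwcg×2
hhWWCcGg×HhWwccGg grid (16·16=256): HhWWCcGG=8 HhWWCcGg=16 HhWWCcgg=8 HhWWccGG=8 HhWWccGg=16 HhWWccgg=8 HhWwCcGG=8 HhWwCcGg=16 HhWwCcgg=8 HhWwccGG=8 HhWwccGg=16 HhWwccgg=8 hhWWCcGG=8 hhWWCcGg=16 hhWWCcgg=8 hhWWccGG=8 hhWWccGg=16 hhWWccgg=8 hhWwCcGG=8 hhWwCcGg=16 hhWwCcgg=8 hhWwccGG=8 hhWwccGg=16 hhWwccgg=8
hhWwccGg hits 16/256; gcd=16; 16÷16/256÷16 = 1/16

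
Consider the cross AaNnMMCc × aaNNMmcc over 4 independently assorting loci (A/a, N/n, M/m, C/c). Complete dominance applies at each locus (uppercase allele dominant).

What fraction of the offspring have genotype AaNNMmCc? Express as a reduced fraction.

P(AaNNMmCc) = 1/16

AaNnMMCc gametes: ANMC×2, ANMc×2, AnMC×2, AnMc×2, aNMC×2, aNMc×2, anMC×2, anMc×2
aaNNMmcc gametes: aNMc×8, aNmc×8
AaNnMMCc×aaNNMmcc grid (16·16=256): AaNNMMCc=16 AaNNMMcc=16 AaNNMmCc=16 AaNNMmcc=16 AaNnMMCc=16 AaNnMMcc=16 AaNnMmCc=16 AaNnMmcc=16 aaNNMMCc=16 aaNNMMcc=16 aaNNMmCc=16 aaNNMmcc=16 aaNnMMCc=16 aaNnMMcc=16 aaNnMmCc=16 aaNnMmcc=16
AaNNMmCc hits 16/256; gcd=16; 16÷16/256÷16 = 1/16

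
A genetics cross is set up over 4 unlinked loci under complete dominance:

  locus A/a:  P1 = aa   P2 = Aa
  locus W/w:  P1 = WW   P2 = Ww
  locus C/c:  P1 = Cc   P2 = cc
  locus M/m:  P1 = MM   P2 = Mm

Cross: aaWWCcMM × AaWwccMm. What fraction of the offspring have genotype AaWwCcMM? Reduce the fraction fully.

aaWWCcMM gametes: aWCM×8, aWcM×8
AaWwccMm gametes: AWcM×2, AWcm×2, AwcM×2, Awcm×2, aWcM×2, aWcm×2, awcM×2, awcm×2
aaWWCcMM×AaWwccMm grid (16·16=256): AaWWCcMM=16 AaWWCcMm=16 AaWWccMM=16 AaWWccMm=16 AaWwCcMM=16 AaWwCcMm=16 AaWwccMM=16 AaWwccMm=16 aaWWCcMM=16 aaWWCcMm=16 aaWWccMM=16 aaWWccMm=16 aaWwCcMM=16 aaWwCcMm=16 aaWwccMM=16 aaWwccMm=16
AaWwCcMM hits 16/256; gcd=16; 16÷16/256÷16 = 1/16

P(AaWwCcMM) = 1/16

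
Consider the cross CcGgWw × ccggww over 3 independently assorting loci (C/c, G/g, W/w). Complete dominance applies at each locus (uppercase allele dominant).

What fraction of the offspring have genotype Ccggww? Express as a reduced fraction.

CcGgWw gametes: CGW×1, CGw×1, CgW×1, Cgw×1, cGW×1, cGw×1, cgW×1, cgw×1
ccggww gametes: cgw×8
CcGgWw×ccggww grid (8·8=64): CcGgWw=8 CcGgww=8 CcggWw=8 Ccggww=8 ccGgWw=8 ccGgww=8 ccggWw=8 ccggww=8
Ccggww hits 8/64; gcd=8; 8÷8/64÷8 = 1/8

P(Ccggww) = 1/8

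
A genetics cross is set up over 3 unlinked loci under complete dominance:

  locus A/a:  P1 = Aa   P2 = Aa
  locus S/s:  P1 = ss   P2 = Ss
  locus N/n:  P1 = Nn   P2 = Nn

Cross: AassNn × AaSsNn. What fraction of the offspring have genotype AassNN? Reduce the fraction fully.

AassNn gametes: AsN×2, Asn×2, asN×2, asn×2
AaSsNn gametes: ASN×1, ASn×1, AsN×1, Asn×1, aSN×1, aSn×1, asN×1, asn×1
AassNn×AaSsNn grid (8·8=64): AASsNN=2 AASsNn=4 AASsnn=2 AAssNN=2 AAssNn=4 AAssnn=2 AaSsNN=4 AaSsNn=8 AaSsnn=4 AassNN=4 AassNn=8 Aassnn=4 aaSsNN=2 aaSsNn=4 aaSsnn=2 aassNN=2 aassNn=4 aassnn=2
AassNN hits 4/64; gcd=4; 4÷4/64÷4 = 1/16

P(AassNN) = 1/16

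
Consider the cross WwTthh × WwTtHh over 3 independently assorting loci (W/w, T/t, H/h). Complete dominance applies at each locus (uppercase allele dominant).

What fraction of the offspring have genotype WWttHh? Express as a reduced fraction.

P(WWttHh) = 1/32

WwTthh gametes: WTh×2, Wth×2, wTh×2, wth×2
WwTtHh gametes: WTH×1, WTh×1, WtH×1, Wth×1, wTH×1, wTh×1, wtH×1, wth×1
WwTthh×WwTtHh grid (8·8=64): WWTTHh=2 WWTThh=2 WWTtHh=4 WWTthh=4 WWttHh=2 WWtthh=2 WwTTHh=4 WwTThh=4 WwTtHh=8 WwTthh=8 WwttHh=4 Wwtthh=4 wwTTHh=2 wwTThh=2 wwTtHh=4 wwTthh=4 wwttHh=2 wwtthh=2
WWttHh hits 2/64; gcd=2; 2÷2/64÷2 = 1/32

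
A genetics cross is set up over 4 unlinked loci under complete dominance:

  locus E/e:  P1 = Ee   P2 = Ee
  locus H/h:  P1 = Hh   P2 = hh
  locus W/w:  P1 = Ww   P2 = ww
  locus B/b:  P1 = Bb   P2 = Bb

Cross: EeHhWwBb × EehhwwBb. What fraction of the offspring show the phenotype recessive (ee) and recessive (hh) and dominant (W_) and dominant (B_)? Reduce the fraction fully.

EeHhWwBb gametes: EHWB×1, EHWb×1, EHwB×1, EHwb×1, EhWB×1, EhWb×1, EhwB×1, Ehwb×1, eHWB×1, eHWb×1, eHwB×1, eHwb×1, ehWB×1, ehWb×1, ehwB×1, ehwb×1
EehhwwBb gametes: EhwB×4, Ehwb×4, ehwB×4, ehwb×4
EeHhWwBb×EehhwwBb grid (16·16=256): EEHhWwBB=4 EEHhWwBb=8 EEHhWwbb=4 EEHhwwBB=4 EEHhwwBb=8 EEHhwwbb=4 EEhhWwBB=4 EEhhWwBb=8 EEhhWwbb=4 EEhhwwBB=4 EEhhwwBb=8 EEhhwwbb=4 EeHhWwBB=8 EeHhWwBb=16 EeHhWwbb=8 EeHhwwBB=8 EeHhwwBb=16 EeHhwwbb=8 EehhWwBB=8 EehhWwBb=16 EehhWwbb=8 EehhwwBB=8 EehhwwBb=16 Eehhwwbb=8 eeHhWwBB=4 eeHhWwBb=8 eeHhWwbb=4 eeHhwwBB=4 eeHhwwBb=8 eeHhwwbb=4 eehhWwBB=4 eehhWwBb=8 eehhWwbb=4 eehhwwBB=4 eehhwwBb=8 eehhwwbb=4
ee hh W_ B_ hits 12/256; gcd=4; 12÷4/256÷4 = 3/64

P(ee hh W_ B_) = 3/64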